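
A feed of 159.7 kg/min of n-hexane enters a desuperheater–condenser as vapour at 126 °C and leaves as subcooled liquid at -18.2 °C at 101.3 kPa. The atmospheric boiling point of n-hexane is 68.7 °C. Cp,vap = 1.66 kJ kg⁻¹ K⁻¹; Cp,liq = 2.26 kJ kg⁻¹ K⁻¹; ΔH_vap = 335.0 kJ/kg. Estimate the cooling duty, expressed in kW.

vapour 126→68.7 °C: -95.118 kJ/kg
condensation at 68.7 °C: -335 kJ/kg
liquid 68.7→-18.2 °C: -196.39 kJ/kg
Δh = -95.118 + -335 + -196.39 = -626.51 kJ/kg
Q = ṁ·Δh = 159.7 kg/min × -626.51 kJ/kg = -100050 kJ/min
|Q| = 1667.6 kW

Q_c = 1670 kW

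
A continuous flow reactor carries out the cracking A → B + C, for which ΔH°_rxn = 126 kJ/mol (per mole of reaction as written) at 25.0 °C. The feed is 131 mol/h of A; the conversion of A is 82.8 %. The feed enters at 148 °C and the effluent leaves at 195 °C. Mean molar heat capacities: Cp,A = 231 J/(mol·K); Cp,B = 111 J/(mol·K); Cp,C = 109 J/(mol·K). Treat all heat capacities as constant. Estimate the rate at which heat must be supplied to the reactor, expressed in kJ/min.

Q_in = 248 kJ/min

Extent of reaction ξ = 0.828 × 131 = 108.47 mol/h
Reaction term: ξ·ΔH°_rxn = 108.47 × 126 = 13667 kJ/h
Sensible, feed 148→25 °C: -3722.1 kJ/h
Outlet flows (mol/h): A 22.532, B 108.47, C 108.47
Sensible, products 25→195 °C: 4941.5 kJ/h
Q = ΔH = 14886 kJ/h = 4.1351 kW
Heat supplied = 248.11 kJ/min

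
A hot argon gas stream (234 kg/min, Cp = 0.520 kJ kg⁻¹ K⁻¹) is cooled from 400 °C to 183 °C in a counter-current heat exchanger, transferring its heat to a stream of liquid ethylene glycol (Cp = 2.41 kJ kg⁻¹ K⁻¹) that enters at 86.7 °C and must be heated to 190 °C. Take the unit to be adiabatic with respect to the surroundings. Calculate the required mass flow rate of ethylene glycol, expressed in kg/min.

ṁ_c = 106 kg/min

Heat released by hot stream: Q = 234 × 0.520 × (400 − 183) = 26405 kJ/min
Energy balance on cold side (adiabatic exchanger): Q = ṁ_c·Cp_c·(T_c,out − T_c,in)
ṁ_c = 26405 / [2.41 × (190 − 86.7)] = 106.06 kg/min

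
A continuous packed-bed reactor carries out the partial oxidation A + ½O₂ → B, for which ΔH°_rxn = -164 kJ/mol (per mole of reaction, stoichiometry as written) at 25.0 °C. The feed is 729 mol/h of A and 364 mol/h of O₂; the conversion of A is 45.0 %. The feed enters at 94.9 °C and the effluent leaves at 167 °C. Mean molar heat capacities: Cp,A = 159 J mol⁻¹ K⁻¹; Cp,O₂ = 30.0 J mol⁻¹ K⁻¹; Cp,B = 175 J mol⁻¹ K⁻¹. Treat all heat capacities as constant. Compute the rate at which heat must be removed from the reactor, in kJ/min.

Q_out = 743 kJ/min

Extent of reaction ξ = 0.450 × 729 = 328.05 mol/h
Reaction term: ξ·ΔH°_rxn = 328.05 × -164 = -53800 kJ/h
Sensible, feed 94.9→25 °C: -8865.5 kJ/h
Outlet flows (mol/h): A 400.95, O₂ 199.97, B 328.05
Sensible, products 25→167 °C: 18057 kJ/h
Q = ΔH = -44609 kJ/h = -12.391 kW
Heat removed = 743.49 kJ/min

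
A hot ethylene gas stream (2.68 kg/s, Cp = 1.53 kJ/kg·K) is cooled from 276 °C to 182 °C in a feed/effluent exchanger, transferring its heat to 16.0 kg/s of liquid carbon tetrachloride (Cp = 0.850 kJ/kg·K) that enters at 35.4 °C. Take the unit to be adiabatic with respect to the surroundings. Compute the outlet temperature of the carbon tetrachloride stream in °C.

Heat released by hot stream: Q = 2.68 × 1.53 × (276 − 182) = 385.44 kJ/s
Energy balance on cold side (adiabatic exchanger): Q = ṁ_c·Cp_c·(T_c,out − T_c,in)
T_c,out = 35.4 + 385.44/(16.0 × 0.850) = 63.741 °C

T_c,out = 63.7 °C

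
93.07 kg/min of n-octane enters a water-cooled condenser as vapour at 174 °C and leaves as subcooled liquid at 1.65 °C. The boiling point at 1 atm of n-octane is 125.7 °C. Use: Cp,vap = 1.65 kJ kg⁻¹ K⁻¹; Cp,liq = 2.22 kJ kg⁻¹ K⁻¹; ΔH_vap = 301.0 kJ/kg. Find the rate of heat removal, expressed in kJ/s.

Q_c = 1020 kJ/s

vapour 174→125.7 °C: -79.695 kJ/kg
condensation at 125.7 °C: -301 kJ/kg
liquid 125.7→1.65 °C: -275.39 kJ/kg
Δh = -79.695 + -301 + -275.39 = -656.09 kJ/kg
Q = ṁ·Δh = 93.07 kg/min × -656.09 kJ/kg = -61062 kJ/min
|Q| = 1017.7 kW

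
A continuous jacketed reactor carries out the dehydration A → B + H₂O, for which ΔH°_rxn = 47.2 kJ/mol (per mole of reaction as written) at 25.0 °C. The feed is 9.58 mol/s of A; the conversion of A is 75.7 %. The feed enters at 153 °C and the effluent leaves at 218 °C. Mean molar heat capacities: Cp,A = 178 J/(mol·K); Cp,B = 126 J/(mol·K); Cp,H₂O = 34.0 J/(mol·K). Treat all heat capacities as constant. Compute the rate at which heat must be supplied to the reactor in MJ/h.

Extent of reaction ξ = 0.757 × 9.58 = 7.2521 mol/s
Reaction term: ξ·ΔH°_rxn = 7.2521 × 47.2 = 342.3 kJ/s
Sensible, feed 153→25 °C: -218.27 kJ/s
Outlet flows (mol/s): A 2.3279, B 7.2521, H₂O 7.2521
Sensible, products 25→218 °C: 303.92 kJ/s
Q = ΔH = 427.94 kJ/s = 427.94 kW
Heat supplied = 1540.6 MJ/h

Q_in = 1540 MJ/h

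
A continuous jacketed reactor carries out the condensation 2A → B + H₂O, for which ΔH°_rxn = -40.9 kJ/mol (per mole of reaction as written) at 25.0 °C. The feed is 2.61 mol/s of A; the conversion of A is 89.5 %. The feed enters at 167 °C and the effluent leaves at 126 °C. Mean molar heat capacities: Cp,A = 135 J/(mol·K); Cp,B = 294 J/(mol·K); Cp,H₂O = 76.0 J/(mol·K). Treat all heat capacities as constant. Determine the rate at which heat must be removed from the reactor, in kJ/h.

Extent of reaction ξ = 0.895 × 2.61 / 2 = 1.168 mol/s
Reaction term: ξ·ΔH°_rxn = 1.168 × -40.9 = -47.77 kJ/s
Sensible, feed 167→25 °C: -50.034 kJ/s
Outlet flows (mol/s): A 0.27405, B 1.168, H₂O 1.168
Sensible, products 25→126 °C: 47.384 kJ/s
Q = ΔH = -50.42 kJ/s = -50.42 kW
Heat removed = 181510 kJ/h

Q_out = 182000 kJ/h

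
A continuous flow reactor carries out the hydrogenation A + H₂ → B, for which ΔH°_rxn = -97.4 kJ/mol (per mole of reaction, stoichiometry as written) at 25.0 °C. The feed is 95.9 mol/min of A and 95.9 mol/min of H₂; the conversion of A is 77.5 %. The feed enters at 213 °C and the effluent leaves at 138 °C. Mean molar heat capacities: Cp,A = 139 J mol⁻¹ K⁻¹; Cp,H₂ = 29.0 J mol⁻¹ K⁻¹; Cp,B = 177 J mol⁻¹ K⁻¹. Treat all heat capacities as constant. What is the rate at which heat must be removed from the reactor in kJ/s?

Q_out = 140 kJ/s

Extent of reaction ξ = 0.775 × 95.9 = 74.323 mol/min
Reaction term: ξ·ΔH°_rxn = 74.323 × -97.4 = -7239 kJ/min
Sensible, feed 213→25 °C: -3028.9 kJ/min
Outlet flows (mol/min): A 21.578, H₂ 21.578, B 74.323
Sensible, products 25→138 °C: 1896.2 kJ/min
Q = ΔH = -8371.8 kJ/min = -139.53 kW
Heat removed = 139.53 kJ/s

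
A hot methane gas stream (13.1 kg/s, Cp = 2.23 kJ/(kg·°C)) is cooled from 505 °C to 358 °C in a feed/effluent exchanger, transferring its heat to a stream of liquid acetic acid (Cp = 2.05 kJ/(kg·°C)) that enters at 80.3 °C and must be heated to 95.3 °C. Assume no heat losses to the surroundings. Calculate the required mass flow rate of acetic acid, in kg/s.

Heat released by hot stream: Q = 13.1 × 2.23 × (505 − 358) = 4294.3 kJ/s
Energy balance on cold side (adiabatic exchanger): Q = ṁ_c·Cp_c·(T_c,out − T_c,in)
ṁ_c = 4294.3 / [2.05 × (95.3 − 80.3)] = 139.65 kg/s

ṁ_c = 140 kg/s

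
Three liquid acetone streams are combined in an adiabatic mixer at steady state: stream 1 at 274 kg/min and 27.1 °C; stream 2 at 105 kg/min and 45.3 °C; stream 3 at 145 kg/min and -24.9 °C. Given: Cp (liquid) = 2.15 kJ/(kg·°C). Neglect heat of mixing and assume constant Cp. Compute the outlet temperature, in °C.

No heat crosses the boundary, so H_out = H_in.
T_out = Σ ṁᵢCp,ᵢTᵢ / Σ ṁᵢCp,ᵢ
      = 18429 / 1126.6 = 16.358 °C

T_out = 16.4 °C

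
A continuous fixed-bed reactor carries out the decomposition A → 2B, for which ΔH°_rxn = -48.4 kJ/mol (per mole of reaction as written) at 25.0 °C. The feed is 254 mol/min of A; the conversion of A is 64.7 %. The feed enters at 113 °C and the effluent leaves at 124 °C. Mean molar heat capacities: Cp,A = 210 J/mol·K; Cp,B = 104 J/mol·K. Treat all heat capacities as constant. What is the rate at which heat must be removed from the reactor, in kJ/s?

Q_out = 123 kJ/s

Extent of reaction ξ = 0.647 × 254 = 164.34 mol/min
Reaction term: ξ·ΔH°_rxn = 164.34 × -48.4 = -7954 kJ/min
Sensible, feed 113→25 °C: -4693.9 kJ/min
Outlet flows (mol/min): A 89.662, B 328.68
Sensible, products 25→124 °C: 5248.1 kJ/min
Q = ΔH = -7399.8 kJ/min = -123.33 kW
Heat removed = 123.33 kJ/s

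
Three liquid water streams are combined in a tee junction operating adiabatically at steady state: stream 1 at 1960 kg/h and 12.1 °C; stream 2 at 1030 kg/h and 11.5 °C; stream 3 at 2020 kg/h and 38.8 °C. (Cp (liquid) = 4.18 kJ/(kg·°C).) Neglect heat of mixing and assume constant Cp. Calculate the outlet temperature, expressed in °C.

No heat crosses the boundary, so H_out = H_in.
T_out = Σ ṁᵢCp,ᵢTᵢ / Σ ṁᵢCp,ᵢ
      = 476260 / 20942 = 22.742 °C

T_out = 22.7 °C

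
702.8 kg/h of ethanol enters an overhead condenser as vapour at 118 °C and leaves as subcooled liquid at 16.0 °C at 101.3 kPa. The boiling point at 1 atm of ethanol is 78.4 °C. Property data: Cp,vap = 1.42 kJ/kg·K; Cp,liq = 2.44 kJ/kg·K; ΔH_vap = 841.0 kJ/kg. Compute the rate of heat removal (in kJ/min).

vapour 118→78.4 °C: -56.232 kJ/kg
condensation at 78.4 °C: -841 kJ/kg
liquid 78.4→16.0 °C: -152.26 kJ/kg
Δh = -56.232 + -841 + -152.26 = -1049.5 kJ/kg
Q = ṁ·Δh = 702.8 kg/h × -1049.5 kJ/kg = -737580 kJ/h
|Q| = 204.88 kW = 12293 kJ/min

Q_c = 12300 kJ/min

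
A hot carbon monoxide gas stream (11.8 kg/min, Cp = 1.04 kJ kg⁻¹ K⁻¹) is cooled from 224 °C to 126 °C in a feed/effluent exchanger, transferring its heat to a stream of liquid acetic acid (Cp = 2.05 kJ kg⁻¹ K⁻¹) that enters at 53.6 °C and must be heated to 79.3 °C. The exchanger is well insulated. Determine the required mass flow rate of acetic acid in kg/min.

Heat released by hot stream: Q = 11.8 × 1.04 × (224 − 126) = 1202.7 kJ/min
Energy balance on cold side (adiabatic exchanger): Q = ṁ_c·Cp_c·(T_c,out − T_c,in)
ṁ_c = 1202.7 / [2.05 × (79.3 − 53.6)] = 22.827 kg/min

ṁ_c = 22.8 kg/min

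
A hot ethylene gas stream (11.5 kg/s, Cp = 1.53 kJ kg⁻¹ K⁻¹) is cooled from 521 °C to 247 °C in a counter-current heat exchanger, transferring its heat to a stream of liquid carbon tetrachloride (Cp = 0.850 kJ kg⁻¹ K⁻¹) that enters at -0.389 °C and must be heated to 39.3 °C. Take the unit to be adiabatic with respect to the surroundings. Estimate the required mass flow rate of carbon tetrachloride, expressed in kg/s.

Heat released by hot stream: Q = 11.5 × 1.53 × (521 − 247) = 4821 kJ/s
Energy balance on cold side (adiabatic exchanger): Q = ṁ_c·Cp_c·(T_c,out − T_c,in)
ṁ_c = 4821 / [0.850 × (39.3 − -0.389)] = 142.91 kg/s

ṁ_c = 143 kg/s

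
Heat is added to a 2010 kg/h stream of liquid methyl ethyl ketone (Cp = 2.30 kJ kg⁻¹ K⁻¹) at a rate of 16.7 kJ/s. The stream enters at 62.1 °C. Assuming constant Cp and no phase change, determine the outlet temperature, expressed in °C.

T_out = 75.1 °C

Q = 16.7 kJ/s = 60120 kJ/h
ΔT = Q/(ṁ·Cp) = 60120/(2010×2.30) = 13.005 K
T_out = 62.1 + 13.005 = 75.105 °C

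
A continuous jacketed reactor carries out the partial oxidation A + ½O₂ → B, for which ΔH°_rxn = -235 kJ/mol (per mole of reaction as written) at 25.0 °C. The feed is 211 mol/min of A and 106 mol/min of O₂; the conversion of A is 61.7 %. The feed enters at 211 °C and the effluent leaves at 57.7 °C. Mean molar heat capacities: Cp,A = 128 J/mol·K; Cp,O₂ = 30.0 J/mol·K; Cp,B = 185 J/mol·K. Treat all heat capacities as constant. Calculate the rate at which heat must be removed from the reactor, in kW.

Extent of reaction ξ = 0.617 × 211 = 130.19 mol/min
Reaction term: ξ·ΔH°_rxn = 130.19 × -235 = -30594 kJ/min
Sensible, feed 211→25 °C: -5615 kJ/min
Outlet flows (mol/min): A 80.813, O₂ 40.906, B 130.19
Sensible, products 25→57.7 °C: 1165.9 kJ/min
Q = ΔH = -35043 kJ/min = -584.05 kW
Heat removed = 584.05 kW

Q_out = 584 kW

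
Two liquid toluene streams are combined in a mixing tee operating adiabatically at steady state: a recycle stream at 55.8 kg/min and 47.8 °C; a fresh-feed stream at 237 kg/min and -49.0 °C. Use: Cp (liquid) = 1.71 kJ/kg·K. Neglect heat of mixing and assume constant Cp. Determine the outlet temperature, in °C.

Adiabatic, steady state ⇒ Σ ṁᵢCp,ᵢ(T_out − Tᵢ) = 0
T_out = Σ ṁᵢCp,ᵢTᵢ / Σ ṁᵢCp,ᵢ
      = -15297 / 500.69 = -30.552 °C

T_out = -30.6 °C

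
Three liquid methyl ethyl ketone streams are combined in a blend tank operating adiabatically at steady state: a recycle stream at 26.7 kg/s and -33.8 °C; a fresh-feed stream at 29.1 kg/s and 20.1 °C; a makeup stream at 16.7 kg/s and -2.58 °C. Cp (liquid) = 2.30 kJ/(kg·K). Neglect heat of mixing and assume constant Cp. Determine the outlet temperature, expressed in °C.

No heat crosses the boundary, so H_out = H_in.
Σ ṁᵢCp,ᵢTᵢ = 26.7×2.30×-33.8 + 29.1×2.30×20.1 + 16.7×2.30×-2.58 = -829.46
Σ ṁᵢCp,ᵢ = 26.7×2.30 + 29.1×2.30 + 16.7×2.30 = 166.75
T_out = -829.46 / 166.75 = -4.9743 °C

T_out = -4.97 °C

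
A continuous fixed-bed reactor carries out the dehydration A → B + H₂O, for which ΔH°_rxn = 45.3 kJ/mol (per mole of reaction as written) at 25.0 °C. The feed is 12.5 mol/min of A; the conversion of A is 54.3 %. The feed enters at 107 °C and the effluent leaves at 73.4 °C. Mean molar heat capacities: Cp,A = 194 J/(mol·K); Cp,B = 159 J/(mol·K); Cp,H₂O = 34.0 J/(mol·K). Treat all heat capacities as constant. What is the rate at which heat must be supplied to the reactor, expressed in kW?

Q_in = 3.76 kW

Extent of reaction ξ = 0.543 × 12.5 = 6.7875 mol/min
Reaction term: ξ·ΔH°_rxn = 6.7875 × 45.3 = 307.47 kJ/min
Sensible, feed 107→25 °C: -198.85 kJ/min
Outlet flows (mol/min): A 5.7125, B 6.7875, H₂O 6.7875
Sensible, products 25→73.4 °C: 117.04 kJ/min
Q = ΔH = 225.67 kJ/min = 3.7611 kW
Heat supplied = 3.7611 kW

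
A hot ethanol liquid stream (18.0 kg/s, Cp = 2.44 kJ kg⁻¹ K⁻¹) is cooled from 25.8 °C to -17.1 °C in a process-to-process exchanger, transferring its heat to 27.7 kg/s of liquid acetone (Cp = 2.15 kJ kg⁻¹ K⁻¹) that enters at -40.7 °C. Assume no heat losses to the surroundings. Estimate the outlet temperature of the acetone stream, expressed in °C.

T_c,out = -9.06 °C

Heat released by hot stream: Q = 18.0 × 2.44 × (25.8 − -17.1) = 1884.2 kJ/s
Energy balance on cold side (adiabatic exchanger): Q = ṁ_c·Cp_c·(T_c,out − T_c,in)
T_c,out = -40.7 + 1884.2/(27.7 × 2.15) = -9.0626 °C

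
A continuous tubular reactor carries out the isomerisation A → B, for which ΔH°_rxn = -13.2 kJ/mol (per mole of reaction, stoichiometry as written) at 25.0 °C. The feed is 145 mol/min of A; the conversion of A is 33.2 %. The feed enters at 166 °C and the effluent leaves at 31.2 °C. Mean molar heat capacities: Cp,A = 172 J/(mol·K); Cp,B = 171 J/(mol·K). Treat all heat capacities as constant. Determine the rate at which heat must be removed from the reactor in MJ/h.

Q_out = 240 MJ/h

Extent of reaction ξ = 0.332 × 145 = 48.14 mol/min
Reaction term: ξ·ΔH°_rxn = 48.14 × -13.2 = -635.45 kJ/min
Sensible, feed 166→25 °C: -3516.5 kJ/min
Outlet flows (mol/min): A 96.86, B 48.14
Sensible, products 25→31.2 °C: 154.33 kJ/min
Q = ΔH = -3997.7 kJ/min = -66.628 kW
Heat removed = 239.86 MJ/h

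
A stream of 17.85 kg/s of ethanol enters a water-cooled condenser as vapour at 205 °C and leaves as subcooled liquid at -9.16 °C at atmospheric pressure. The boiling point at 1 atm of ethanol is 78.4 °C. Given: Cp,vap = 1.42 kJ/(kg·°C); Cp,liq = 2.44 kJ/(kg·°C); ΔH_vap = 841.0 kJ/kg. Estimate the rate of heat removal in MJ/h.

Q_c = 79300 MJ/h

vapour 205→78.4 °C: -179.77 kJ/kg
condensation at 78.4 °C: -841 kJ/kg
liquid 78.4→-9.16 °C: -213.65 kJ/kg
Δh = -179.77 + -841 + -213.65 = -1234.4 kJ/kg
Q = ṁ·Δh = 17.85 kg/s × -1234.4 kJ/kg = -22034 kJ/s
|Q| = 22034 kW = 79324 MJ/h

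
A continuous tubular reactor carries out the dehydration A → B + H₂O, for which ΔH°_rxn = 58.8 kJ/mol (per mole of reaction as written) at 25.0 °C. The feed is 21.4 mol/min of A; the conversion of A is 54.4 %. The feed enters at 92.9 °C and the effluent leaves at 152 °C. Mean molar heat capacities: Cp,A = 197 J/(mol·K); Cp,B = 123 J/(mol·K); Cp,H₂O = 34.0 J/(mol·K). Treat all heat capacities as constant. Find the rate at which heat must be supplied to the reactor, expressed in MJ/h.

Extent of reaction ξ = 0.544 × 21.4 = 11.642 mol/min
Reaction term: ξ·ΔH°_rxn = 11.642 × 58.8 = 684.53 kJ/min
Sensible, feed 92.9→25 °C: -286.25 kJ/min
Outlet flows (mol/min): A 9.7584, B 11.642, H₂O 11.642
Sensible, products 25→152 °C: 476.27 kJ/min
Q = ΔH = 874.54 kJ/min = 14.576 kW
Heat supplied = 52.472 MJ/h

Q_in = 52.5 MJ/h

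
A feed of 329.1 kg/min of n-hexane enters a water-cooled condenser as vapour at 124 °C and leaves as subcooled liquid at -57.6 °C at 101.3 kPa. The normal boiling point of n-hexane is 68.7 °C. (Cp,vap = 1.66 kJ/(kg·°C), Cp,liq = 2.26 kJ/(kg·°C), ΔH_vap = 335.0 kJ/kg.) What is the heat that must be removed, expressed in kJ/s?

vapour 124→68.7 °C: -91.798 kJ/kg
condensation at 68.7 °C: -335 kJ/kg
liquid 68.7→-57.6 °C: -285.44 kJ/kg
Δh = -91.798 + -335 + -285.44 = -712.24 kJ/kg
Q = ṁ·Δh = 329.1 kg/min × -712.24 kJ/kg = -234400 kJ/min
|Q| = 3906.6 kW

Q_c = 3910 kJ/s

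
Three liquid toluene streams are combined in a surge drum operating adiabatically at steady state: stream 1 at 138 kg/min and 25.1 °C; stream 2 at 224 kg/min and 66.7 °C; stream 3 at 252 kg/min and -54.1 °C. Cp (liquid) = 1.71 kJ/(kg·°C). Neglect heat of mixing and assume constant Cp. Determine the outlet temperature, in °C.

T_out = 7.77 °C

Energy balance with Q = 0: Σ ṁᵢCp,ᵢ(T_out − Tᵢ) = 0
T_out = Σ ṁᵢCp,ᵢTᵢ / Σ ṁᵢCp,ᵢ
      = 8159.1 / 1049.9 = 7.771 °C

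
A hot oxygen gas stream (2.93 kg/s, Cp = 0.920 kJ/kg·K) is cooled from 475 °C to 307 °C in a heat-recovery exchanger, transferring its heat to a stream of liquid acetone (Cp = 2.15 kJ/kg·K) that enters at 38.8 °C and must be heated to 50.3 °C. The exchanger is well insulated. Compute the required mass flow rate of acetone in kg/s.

Heat released by hot stream: Q = 2.93 × 0.920 × (475 − 307) = 452.86 kJ/s
Energy balance on cold side (adiabatic exchanger): Q = ṁ_c·Cp_c·(T_c,out − T_c,in)
ṁ_c = 452.86 / [2.15 × (50.3 − 38.8)] = 18.316 kg/s

ṁ_c = 18.3 kg/s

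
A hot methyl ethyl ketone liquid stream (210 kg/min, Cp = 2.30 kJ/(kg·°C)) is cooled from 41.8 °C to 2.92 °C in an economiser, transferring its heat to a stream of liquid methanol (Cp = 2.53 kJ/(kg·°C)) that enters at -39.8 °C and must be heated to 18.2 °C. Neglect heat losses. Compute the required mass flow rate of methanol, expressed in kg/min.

Heat released by hot stream: Q = 210 × 2.30 × (41.8 − 2.92) = 18779 kJ/min
Energy balance on cold side (adiabatic exchanger): Q = ṁ_c·Cp_c·(T_c,out − T_c,in)
ṁ_c = 18779 / [2.53 × (18.2 − -39.8)] = 127.97 kg/min

ṁ_c = 128 kg/min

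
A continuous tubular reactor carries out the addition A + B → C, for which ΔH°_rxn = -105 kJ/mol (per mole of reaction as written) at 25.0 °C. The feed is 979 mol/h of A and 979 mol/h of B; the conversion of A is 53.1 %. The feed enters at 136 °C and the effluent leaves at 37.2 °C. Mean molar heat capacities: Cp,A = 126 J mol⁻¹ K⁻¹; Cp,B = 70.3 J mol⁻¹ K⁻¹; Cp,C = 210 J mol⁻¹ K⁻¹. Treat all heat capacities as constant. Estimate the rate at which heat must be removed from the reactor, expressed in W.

Q_out = 20400 W

Extent of reaction ξ = 0.531 × 979 = 519.85 mol/h
Reaction term: ξ·ΔH°_rxn = 519.85 × -105 = -54584 kJ/h
Sensible, feed 136→25 °C: -21332 kJ/h
Outlet flows (mol/h): A 459.15, B 459.15, C 519.85
Sensible, products 25→37.2 °C: 2431.5 kJ/h
Q = ΔH = -73484 kJ/h = -20.412 kW
Heat removed = 20412 W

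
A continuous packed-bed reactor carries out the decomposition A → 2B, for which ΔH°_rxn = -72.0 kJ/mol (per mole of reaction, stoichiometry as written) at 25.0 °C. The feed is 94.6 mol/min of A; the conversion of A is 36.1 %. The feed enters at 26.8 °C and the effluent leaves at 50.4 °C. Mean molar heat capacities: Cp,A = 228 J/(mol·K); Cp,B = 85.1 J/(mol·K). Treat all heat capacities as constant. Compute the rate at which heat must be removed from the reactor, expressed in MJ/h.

Extent of reaction ξ = 0.361 × 94.6 = 34.151 mol/min
Reaction term: ξ·ΔH°_rxn = 34.151 × -72.0 = -2458.8 kJ/min
Sensible, feed 26.8→25 °C: -38.824 kJ/min
Outlet flows (mol/min): A 60.449, B 68.301
Sensible, products 25→50.4 °C: 497.71 kJ/min
Q = ΔH = -2000 kJ/min = -33.333 kW
Heat removed = 120 MJ/h

Q_out = 120 MJ/h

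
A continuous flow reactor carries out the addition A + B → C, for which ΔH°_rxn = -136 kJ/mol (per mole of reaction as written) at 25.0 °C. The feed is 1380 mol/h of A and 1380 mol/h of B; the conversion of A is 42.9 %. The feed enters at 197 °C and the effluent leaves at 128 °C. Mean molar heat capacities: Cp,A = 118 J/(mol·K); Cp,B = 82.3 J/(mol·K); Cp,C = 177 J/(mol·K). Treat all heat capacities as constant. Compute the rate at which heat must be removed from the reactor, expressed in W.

Q_out = 28100 W

Extent of reaction ξ = 0.429 × 1380 = 592.02 mol/h
Reaction term: ξ·ΔH°_rxn = 592.02 × -136 = -80515 kJ/h
Sensible, feed 197→25 °C: -47543 kJ/h
Outlet flows (mol/h): A 787.98, B 787.98, C 592.02
Sensible, products 25→128 °C: 27050 kJ/h
Q = ΔH = -101010 kJ/h = -28.058 kW
Heat removed = 28058 W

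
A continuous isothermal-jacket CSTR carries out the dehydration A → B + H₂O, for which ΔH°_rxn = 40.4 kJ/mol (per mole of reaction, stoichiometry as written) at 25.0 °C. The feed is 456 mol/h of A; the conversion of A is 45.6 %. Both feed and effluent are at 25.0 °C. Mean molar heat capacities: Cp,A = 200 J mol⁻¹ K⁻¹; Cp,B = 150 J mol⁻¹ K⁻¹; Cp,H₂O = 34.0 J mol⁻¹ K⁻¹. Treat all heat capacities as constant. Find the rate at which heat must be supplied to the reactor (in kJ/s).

Q_in = 2.33 kJ/s

Extent of reaction ξ = 0.456 × 456 = 207.94 mol/h
Reaction term: ξ·ΔH°_rxn = 207.94 × 40.4 = 8400.6 kJ/h
Q = ΔH = 8400.6 kJ/h = 2.3335 kW
Heat supplied = 2.3335 kJ/s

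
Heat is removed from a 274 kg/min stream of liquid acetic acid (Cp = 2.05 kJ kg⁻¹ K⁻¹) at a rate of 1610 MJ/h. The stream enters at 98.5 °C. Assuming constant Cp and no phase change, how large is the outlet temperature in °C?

Q = 1610 MJ/h = 26833 kJ/min
ΔT = Q/(ṁ·Cp) = 26833/(274×2.05) = 47.772 K
T_out = 98.5 − 47.772 = 50.728 °C

T_out = 50.7 °C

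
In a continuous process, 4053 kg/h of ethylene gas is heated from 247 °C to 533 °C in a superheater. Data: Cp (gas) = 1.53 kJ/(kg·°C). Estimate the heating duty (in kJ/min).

Q = 29600 kJ/min

Q = ṁ·Cp·ΔT = 4053 × 1.53 × (533 − 247) = 1.7735e+06 kJ/h
Converting: 1.7735e+06 / 3600 s = 492.64 kW
Heating duty = 29559 kJ/min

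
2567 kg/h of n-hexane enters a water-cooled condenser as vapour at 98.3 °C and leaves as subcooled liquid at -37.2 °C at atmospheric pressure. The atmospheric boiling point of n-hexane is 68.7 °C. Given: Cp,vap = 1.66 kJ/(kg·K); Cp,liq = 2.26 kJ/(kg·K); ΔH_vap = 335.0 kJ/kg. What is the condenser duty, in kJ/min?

Q_c = 26700 kJ/min

vapour 98.3→68.7 °C: -49.136 kJ/kg
condensation at 68.7 °C: -335 kJ/kg
liquid 68.7→-37.2 °C: -239.33 kJ/kg
Δh = -49.136 + -335 + -239.33 = -623.47 kJ/kg
Q = ṁ·Δh = 2567 kg/h × -623.47 kJ/kg = -1.6004e+06 kJ/h
|Q| = 444.57 kW = 26674 kJ/min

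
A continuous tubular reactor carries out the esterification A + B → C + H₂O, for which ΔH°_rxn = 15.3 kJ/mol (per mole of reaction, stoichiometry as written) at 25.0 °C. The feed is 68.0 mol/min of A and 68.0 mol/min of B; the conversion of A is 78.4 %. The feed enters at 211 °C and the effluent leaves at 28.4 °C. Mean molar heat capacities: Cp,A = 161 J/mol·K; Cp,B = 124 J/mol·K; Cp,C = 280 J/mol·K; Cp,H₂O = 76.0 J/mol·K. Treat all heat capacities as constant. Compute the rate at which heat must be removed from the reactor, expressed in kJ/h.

Extent of reaction ξ = 0.784 × 68.0 = 53.312 mol/min
Reaction term: ξ·ΔH°_rxn = 53.312 × 15.3 = 815.67 kJ/min
Sensible, feed 211→25 °C: -3604.7 kJ/min
Outlet flows (mol/min): A 14.688, B 14.688, C 53.312, H₂O 53.312
Sensible, products 25→28.4 °C: 78.762 kJ/min
Q = ΔH = -2710.2 kJ/min = -45.171 kW
Heat removed = 162610 kJ/h

Q_out = 163000 kJ/h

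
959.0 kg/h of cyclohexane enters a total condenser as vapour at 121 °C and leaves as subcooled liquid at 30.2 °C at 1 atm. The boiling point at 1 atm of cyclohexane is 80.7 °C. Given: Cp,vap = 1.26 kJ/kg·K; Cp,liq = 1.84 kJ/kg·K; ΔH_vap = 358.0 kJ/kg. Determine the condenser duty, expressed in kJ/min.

Q_c = 8020 kJ/min

vapour 121→80.7 °C: -50.778 kJ/kg
condensation at 80.7 °C: -358 kJ/kg
liquid 80.7→30.2 °C: -92.92 kJ/kg
Δh = -50.778 + -358 + -92.92 = -501.7 kJ/kg
Q = ṁ·Δh = 959.0 kg/h × -501.7 kJ/kg = -481130 kJ/h
|Q| = 133.65 kW = 8018.8 kJ/min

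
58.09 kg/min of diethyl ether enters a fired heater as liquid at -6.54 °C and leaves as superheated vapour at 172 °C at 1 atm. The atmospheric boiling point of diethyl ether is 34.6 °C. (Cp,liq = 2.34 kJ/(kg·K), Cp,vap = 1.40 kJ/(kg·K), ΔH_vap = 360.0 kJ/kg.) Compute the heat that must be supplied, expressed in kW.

liquid -6.54→34.6 °C: 96.268 kJ/kg
vaporisation at 34.6 °C: 360 kJ/kg
vapour 34.6→172 °C: 192.36 kJ/kg
Δh = 96.268 + 360 + 192.36 = 648.63 kJ/kg
Q = ṁ·Δh = 58.09 kg/min × 648.63 kJ/kg = 37679 kJ/min
|Q| = 627.98 kW

Q = 628 kW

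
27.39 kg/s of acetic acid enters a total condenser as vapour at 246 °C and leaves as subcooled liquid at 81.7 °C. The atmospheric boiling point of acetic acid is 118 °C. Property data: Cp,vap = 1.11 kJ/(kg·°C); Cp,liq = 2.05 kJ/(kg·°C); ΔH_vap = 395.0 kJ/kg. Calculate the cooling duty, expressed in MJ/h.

vapour 246→118 °C: -142.08 kJ/kg
condensation at 118 °C: -395 kJ/kg
liquid 118→81.7 °C: -74.415 kJ/kg
Δh = -142.08 + -395 + -74.415 = -611.5 kJ/kg
Q = ṁ·Δh = 27.39 kg/s × -611.5 kJ/kg = -16749 kJ/s
|Q| = 16749 kW = 60296 MJ/h

Q_c = 60300 MJ/h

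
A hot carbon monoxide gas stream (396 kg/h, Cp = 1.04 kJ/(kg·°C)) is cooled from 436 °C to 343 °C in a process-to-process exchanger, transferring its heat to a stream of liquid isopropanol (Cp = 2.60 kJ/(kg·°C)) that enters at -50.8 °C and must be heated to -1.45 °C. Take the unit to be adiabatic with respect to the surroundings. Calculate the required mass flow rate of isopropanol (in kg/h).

ṁ_c = 299 kg/h

Heat released by hot stream: Q = 396 × 1.04 × (436 − 343) = 38301 kJ/h
Energy balance on cold side (adiabatic exchanger): Q = ṁ_c·Cp_c·(T_c,out − T_c,in)
ṁ_c = 38301 / [2.60 × (-1.45 − -50.8)] = 298.5 kg/h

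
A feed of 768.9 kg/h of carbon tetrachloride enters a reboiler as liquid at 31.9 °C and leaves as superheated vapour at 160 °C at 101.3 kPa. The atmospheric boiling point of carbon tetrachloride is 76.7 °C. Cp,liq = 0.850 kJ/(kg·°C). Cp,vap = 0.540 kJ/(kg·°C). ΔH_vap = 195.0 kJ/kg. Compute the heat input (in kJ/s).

Q = 59.4 kJ/s

liquid 31.9→76.7 °C: 38.08 kJ/kg
vaporisation at 76.7 °C: 195 kJ/kg
vapour 76.7→160 °C: 44.982 kJ/kg
Δh = 38.08 + 195 + 44.982 = 278.06 kJ/kg
Q = ṁ·Δh = 768.9 kg/h × 278.06 kJ/kg = 213800 kJ/h
|Q| = 59.389 kW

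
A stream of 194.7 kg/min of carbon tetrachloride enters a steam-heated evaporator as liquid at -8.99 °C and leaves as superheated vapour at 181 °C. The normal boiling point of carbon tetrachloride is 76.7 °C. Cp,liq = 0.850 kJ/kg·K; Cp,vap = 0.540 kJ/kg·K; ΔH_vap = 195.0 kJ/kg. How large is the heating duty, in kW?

liquid -8.99→76.7 °C: 72.837 kJ/kg
vaporisation at 76.7 °C: 195 kJ/kg
vapour 76.7→181 °C: 56.322 kJ/kg
Δh = 72.837 + 195 + 56.322 = 324.16 kJ/kg
Q = ṁ·Δh = 194.7 kg/min × 324.16 kJ/kg = 63114 kJ/min
|Q| = 1051.9 kW

Q = 1050 kW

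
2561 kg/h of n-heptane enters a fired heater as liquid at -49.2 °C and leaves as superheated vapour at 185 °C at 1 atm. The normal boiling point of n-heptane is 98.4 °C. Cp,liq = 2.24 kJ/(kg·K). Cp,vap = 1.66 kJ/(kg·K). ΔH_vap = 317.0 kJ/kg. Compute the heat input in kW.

liquid -49.2→98.4 °C: 330.62 kJ/kg
vaporisation at 98.4 °C: 317 kJ/kg
vapour 98.4→185 °C: 143.76 kJ/kg
Δh = 330.62 + 317 + 143.76 = 791.38 kJ/kg
Q = ṁ·Δh = 2561 kg/h × 791.38 kJ/kg = 2.0267e+06 kJ/h
|Q| = 562.98 kW

Q = 563 kW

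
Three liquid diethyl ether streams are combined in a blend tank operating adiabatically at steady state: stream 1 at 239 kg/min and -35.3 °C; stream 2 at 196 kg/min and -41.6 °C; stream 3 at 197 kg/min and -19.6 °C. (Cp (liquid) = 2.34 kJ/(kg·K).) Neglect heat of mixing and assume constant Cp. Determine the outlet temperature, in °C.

T_out = -32.4 °C

No heat crosses the boundary, so H_out = H_in.
Σ ṁᵢCp,ᵢTᵢ = 239×2.34×-35.3 + 196×2.34×-41.6 + 197×2.34×-19.6 = -47857
Σ ṁᵢCp,ᵢ = 239×2.34 + 196×2.34 + 197×2.34 = 1478.9
T_out = -47857 / 1478.9 = -32.36 °C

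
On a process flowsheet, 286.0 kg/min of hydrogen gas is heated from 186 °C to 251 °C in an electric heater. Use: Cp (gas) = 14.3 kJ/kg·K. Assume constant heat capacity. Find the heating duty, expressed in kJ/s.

Q = ṁ·Cp·ΔT = 286.0 × 14.3 × (251 − 186) = 265840 kJ/min
Converting: 265840 / 60 s = 4430.6 kW

Q = 4430 kJ/s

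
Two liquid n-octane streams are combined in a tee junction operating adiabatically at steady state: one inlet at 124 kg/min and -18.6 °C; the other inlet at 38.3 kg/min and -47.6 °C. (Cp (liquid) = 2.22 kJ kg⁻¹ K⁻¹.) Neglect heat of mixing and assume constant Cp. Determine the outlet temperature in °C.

T_out = -25.4 °C

No heat crosses the boundary, so H_out = H_in.
Σ ṁᵢCp,ᵢTᵢ = 124×2.22×-18.6 + 38.3×2.22×-47.6 = -9167.4
Σ ṁᵢCp,ᵢ = 124×2.22 + 38.3×2.22 = 360.31
T_out = -9167.4 / 360.31 = -25.443 °C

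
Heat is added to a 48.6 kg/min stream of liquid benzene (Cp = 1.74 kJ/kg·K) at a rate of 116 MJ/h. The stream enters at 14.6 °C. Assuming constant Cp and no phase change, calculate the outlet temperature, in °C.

Q = 116 MJ/h = 1933.3 kJ/min
ΔT = Q/(ṁ·Cp) = 1933.3/(48.6×1.74) = 22.862 K
T_out = 14.6 + 22.862 = 37.462 °C

T_out = 37.5 °C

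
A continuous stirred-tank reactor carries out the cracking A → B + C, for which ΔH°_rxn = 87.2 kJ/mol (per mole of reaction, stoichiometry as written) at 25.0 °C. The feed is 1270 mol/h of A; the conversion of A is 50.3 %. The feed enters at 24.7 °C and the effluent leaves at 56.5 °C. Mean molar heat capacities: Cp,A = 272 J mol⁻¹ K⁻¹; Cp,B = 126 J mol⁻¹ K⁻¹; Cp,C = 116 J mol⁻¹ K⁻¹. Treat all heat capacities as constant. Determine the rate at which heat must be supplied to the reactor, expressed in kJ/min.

Q_in = 1100 kJ/min

Extent of reaction ξ = 0.503 × 1270 = 638.81 mol/h
Reaction term: ξ·ΔH°_rxn = 638.81 × 87.2 = 55704 kJ/h
Sensible, feed 24.7→25 °C: 103.63 kJ/h
Outlet flows (mol/h): A 631.19, B 638.81, C 638.81
Sensible, products 25→56.5 °C: 10278 kJ/h
Q = ΔH = 66086 kJ/h = 18.357 kW
Heat supplied = 1101.4 kJ/min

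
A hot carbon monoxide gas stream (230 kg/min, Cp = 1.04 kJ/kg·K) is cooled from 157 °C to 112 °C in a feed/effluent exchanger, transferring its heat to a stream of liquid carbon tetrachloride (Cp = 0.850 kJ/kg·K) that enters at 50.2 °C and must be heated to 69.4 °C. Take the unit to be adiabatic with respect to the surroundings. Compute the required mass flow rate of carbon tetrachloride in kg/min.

Heat released by hot stream: Q = 230 × 1.04 × (157 − 112) = 10764 kJ/min
Energy balance on cold side (adiabatic exchanger): Q = ṁ_c·Cp_c·(T_c,out − T_c,in)
ṁ_c = 10764 / [0.850 × (69.4 − 50.2)] = 659.56 kg/min

ṁ_c = 660 kg/min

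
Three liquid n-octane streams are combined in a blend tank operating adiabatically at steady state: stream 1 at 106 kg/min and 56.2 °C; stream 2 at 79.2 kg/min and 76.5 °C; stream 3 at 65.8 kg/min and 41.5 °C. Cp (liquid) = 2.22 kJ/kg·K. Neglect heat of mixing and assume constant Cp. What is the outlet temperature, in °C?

No heat crosses the boundary, so H_out = H_in.
T_out = Σ ṁᵢCp,ᵢTᵢ / Σ ṁᵢCp,ᵢ
      = 32738 / 557.22 = 58.752 °C

T_out = 58.8 °C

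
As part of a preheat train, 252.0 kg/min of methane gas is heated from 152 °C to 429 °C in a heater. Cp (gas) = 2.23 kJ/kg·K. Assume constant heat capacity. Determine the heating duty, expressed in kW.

Q = ṁ·Cp·ΔT = 252.0 × 2.23 × (429 − 152) = 155660 kJ/min
Converting: 155660 / 60 s = 2594.4 kW

Q = 2590 kW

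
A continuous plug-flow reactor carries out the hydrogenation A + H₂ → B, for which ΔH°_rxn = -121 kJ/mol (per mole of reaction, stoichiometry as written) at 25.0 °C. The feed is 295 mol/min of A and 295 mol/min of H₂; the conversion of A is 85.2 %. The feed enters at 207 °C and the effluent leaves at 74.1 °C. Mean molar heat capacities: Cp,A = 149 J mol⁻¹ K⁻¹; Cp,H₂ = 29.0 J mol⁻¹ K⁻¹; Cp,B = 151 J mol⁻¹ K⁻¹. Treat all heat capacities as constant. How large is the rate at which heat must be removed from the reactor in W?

Extent of reaction ξ = 0.852 × 295 = 251.34 mol/min
Reaction term: ξ·ΔH°_rxn = 251.34 × -121 = -30412 kJ/min
Sensible, feed 207→25 °C: -9556.8 kJ/min
Outlet flows (mol/min): A 43.66, H₂ 43.66, B 251.34
Sensible, products 25→74.1 °C: 2245 kJ/min
Q = ΔH = -37724 kJ/min = -628.73 kW
Heat removed = 628730 W

Q_out = 629000 W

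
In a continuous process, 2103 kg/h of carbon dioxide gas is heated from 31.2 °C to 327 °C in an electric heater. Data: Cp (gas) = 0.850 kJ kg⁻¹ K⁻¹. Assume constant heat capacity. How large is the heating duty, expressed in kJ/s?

Q = ṁ·Cp·ΔT = 2103 × 0.850 × (327 − 31.2) = 528760 kJ/h
Converting: 528760 / 3600 s = 146.88 kW

Q = 147 kJ/s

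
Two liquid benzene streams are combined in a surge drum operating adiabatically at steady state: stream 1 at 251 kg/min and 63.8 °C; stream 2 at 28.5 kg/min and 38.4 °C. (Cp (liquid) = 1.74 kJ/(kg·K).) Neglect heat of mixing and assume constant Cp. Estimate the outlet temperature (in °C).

T_out = 61.2 °C

Adiabatic, steady state ⇒ Σ ṁᵢCp,ᵢ(T_out − Tᵢ) = 0
T_out = Σ ṁᵢCp,ᵢTᵢ / Σ ṁᵢCp,ᵢ
      = 29768 / 486.33 = 61.21 °C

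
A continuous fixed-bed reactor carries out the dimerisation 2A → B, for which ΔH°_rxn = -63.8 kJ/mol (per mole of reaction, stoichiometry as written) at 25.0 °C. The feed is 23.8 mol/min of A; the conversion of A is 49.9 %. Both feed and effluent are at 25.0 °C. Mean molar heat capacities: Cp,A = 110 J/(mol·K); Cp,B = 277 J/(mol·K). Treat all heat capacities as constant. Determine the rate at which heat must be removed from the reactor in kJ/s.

Q_out = 6.31 kJ/s

Extent of reaction ξ = 0.499 × 23.8 / 2 = 5.9381 mol/min
Reaction term: ξ·ΔH°_rxn = 5.9381 × -63.8 = -378.85 kJ/min
Q = ΔH = -378.85 kJ/min = -6.3142 kW
Heat removed = 6.3142 kJ/s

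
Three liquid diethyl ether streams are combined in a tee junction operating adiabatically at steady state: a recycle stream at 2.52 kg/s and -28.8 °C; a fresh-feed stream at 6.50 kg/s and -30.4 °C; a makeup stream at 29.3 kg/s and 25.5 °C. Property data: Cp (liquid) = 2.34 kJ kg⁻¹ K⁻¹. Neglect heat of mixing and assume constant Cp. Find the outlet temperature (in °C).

No heat crosses the boundary, so H_out = H_in.
Σ ṁᵢCp,ᵢTᵢ = 2.52×2.34×-28.8 + 6.50×2.34×-30.4 + 29.3×2.34×25.5 = 1116.1
Σ ṁᵢCp,ᵢ = 2.52×2.34 + 6.50×2.34 + 29.3×2.34 = 89.669
T_out = 1116.1 / 89.669 = 12.447 °C

T_out = 12.4 °C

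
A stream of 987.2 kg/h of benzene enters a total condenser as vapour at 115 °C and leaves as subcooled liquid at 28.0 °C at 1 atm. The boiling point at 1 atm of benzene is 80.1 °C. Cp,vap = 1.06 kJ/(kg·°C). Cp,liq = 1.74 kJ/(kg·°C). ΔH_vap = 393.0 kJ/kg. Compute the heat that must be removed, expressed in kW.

vapour 115→80.1 °C: -36.994 kJ/kg
condensation at 80.1 °C: -393 kJ/kg
liquid 80.1→28.0 °C: -90.654 kJ/kg
Δh = -36.994 + -393 + -90.654 = -520.65 kJ/kg
Q = ṁ·Δh = 987.2 kg/h × -520.65 kJ/kg = -513980 kJ/h
|Q| = 142.77 kW

Q_c = 143 kW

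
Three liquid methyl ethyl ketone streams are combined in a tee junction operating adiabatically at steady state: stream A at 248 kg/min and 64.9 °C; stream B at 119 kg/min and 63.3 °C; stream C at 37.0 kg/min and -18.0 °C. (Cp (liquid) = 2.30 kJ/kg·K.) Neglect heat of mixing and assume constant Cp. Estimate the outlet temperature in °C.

T_out = 56.8 °C

Energy balance with Q = 0: Σ ṁᵢCp,ᵢ(T_out − Tᵢ) = 0
Σ ṁᵢCp,ᵢTᵢ = 248×2.30×64.9 + 119×2.30×63.3 + 37.0×2.30×-18.0 = 52812
Σ ṁᵢCp,ᵢ = 248×2.30 + 119×2.30 + 37.0×2.30 = 929.2
T_out = 52812 / 929.2 = 56.836 °C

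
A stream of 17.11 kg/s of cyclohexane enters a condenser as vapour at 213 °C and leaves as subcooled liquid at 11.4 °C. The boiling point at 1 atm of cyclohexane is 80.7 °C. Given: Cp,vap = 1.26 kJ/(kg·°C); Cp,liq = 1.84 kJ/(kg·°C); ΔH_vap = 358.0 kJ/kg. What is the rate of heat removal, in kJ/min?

vapour 213→80.7 °C: -166.7 kJ/kg
condensation at 80.7 °C: -358 kJ/kg
liquid 80.7→11.4 °C: -127.51 kJ/kg
Δh = -166.7 + -358 + -127.51 = -652.21 kJ/kg
Q = ṁ·Δh = 17.11 kg/s × -652.21 kJ/kg = -11159 kJ/s
|Q| = 11159 kW = 669560 kJ/min

Q_c = 670000 kJ/min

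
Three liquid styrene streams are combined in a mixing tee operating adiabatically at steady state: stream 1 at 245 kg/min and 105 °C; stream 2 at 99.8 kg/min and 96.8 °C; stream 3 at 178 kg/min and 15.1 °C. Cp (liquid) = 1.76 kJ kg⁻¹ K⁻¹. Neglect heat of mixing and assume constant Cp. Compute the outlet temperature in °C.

Energy balance with Q = 0: Σ ṁᵢCp,ᵢ(T_out − Tᵢ) = 0
T_out = Σ ṁᵢCp,ᵢTᵢ / Σ ṁᵢCp,ᵢ
      = 67009 / 920.13 = 72.826 °C

T_out = 72.8 °C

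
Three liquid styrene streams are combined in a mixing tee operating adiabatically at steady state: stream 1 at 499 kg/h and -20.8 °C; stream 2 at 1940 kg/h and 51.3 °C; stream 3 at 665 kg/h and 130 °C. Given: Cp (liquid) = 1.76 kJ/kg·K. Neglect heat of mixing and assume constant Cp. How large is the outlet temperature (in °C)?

T_out = 56.6 °C

Energy balance with Q = 0: Σ ṁᵢCp,ᵢ(T_out − Tᵢ) = 0
Σ ṁᵢCp,ᵢTᵢ = 499×1.76×-20.8 + 1940×1.76×51.3 + 665×1.76×130 = 309040
Σ ṁᵢCp,ᵢ = 499×1.76 + 1940×1.76 + 665×1.76 = 5463
T_out = 309040 / 5463 = 56.57 °C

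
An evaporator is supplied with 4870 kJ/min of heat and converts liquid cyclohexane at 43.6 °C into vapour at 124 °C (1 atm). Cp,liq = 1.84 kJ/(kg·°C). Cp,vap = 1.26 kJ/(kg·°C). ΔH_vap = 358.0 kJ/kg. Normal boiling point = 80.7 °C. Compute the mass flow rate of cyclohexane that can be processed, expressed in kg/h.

ṁ = 608 kg/h

Δh = 1.84×(80.7−43.6) + 358.0 + 1.26×(124−80.7) = 480.82 kJ/kg
Q = 4870 kJ/min = 81.167 kJ/s = 292200 kJ/h
ṁ = Q/Δh = 292200 / 480.82 = 607.71 kg/h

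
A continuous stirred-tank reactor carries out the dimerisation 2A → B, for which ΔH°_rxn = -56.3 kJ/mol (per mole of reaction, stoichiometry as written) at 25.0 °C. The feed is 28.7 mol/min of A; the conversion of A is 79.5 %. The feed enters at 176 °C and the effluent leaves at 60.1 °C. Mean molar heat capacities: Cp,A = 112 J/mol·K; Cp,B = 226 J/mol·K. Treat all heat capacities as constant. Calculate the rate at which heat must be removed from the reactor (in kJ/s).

Extent of reaction ξ = 0.795 × 28.7 / 2 = 11.408 mol/min
Reaction term: ξ·ΔH°_rxn = 11.408 × -56.3 = -642.28 kJ/min
Sensible, feed 176→25 °C: -485.37 kJ/min
Outlet flows (mol/min): A 5.8835, B 11.408
Sensible, products 25→60.1 °C: 113.63 kJ/min
Q = ΔH = -1014 kJ/min = -16.901 kW
Heat removed = 16.901 kJ/s

Q_out = 16.9 kJ/s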